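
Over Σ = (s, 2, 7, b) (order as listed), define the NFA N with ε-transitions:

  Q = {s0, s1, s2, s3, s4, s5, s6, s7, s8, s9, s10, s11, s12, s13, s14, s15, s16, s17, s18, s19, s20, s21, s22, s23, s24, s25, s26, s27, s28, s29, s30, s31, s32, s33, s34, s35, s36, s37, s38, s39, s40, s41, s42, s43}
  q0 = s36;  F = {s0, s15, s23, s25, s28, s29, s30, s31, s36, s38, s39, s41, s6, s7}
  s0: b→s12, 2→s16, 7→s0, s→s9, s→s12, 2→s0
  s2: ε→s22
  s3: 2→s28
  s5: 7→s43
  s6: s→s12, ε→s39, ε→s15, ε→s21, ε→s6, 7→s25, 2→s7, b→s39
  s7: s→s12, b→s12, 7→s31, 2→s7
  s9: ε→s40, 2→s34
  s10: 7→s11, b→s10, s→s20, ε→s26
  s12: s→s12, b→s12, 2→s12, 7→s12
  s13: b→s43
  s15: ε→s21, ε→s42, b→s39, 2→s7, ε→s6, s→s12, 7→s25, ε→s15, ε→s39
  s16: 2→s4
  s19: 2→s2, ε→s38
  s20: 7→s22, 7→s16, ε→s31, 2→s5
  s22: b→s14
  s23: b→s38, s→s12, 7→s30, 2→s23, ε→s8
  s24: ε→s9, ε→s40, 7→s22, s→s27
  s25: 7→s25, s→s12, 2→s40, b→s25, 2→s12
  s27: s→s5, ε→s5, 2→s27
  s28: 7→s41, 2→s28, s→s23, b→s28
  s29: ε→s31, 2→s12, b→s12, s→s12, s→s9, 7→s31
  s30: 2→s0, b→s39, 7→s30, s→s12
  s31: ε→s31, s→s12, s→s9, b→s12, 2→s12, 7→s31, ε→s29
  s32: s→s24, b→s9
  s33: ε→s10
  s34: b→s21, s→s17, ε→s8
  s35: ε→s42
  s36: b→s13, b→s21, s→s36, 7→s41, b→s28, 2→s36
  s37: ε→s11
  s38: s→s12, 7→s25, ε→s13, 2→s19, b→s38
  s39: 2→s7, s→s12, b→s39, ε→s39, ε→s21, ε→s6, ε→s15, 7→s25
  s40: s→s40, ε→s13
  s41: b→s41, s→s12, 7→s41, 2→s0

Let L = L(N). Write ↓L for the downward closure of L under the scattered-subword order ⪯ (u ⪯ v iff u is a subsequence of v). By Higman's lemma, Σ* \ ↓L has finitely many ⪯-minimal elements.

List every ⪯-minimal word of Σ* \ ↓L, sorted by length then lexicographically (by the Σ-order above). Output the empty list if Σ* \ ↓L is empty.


|Q|=44, |F|=14, |δ|=120 (31 ε).
min D↑ (12 st, q0=0, F={3}): 0:s→0,2→0,7→1,b→2 1:s→3,2→4,7→1,b→1 2:s→5,2→2,7→1,b→2 3:s→3,2→3,7→3,b→3 4:s→3,2→4,7→4,b→3 5:s→3,2→5,7→6,b→7 6:s→3,2→4,7→6,b→8 7:s→3,2→7,7→9,b→7 8:s→3,2→10,7→9,b→8 9:s→3,2→3,7→9,b→9 10:s→3,2→10,7→11,b→3 11:s→3,2→3,7→11,b→3 [Hopcroft].
'7s': |S_i|=[30, 22, 9] end={s12,s13,s17,s21,s34,s40,s43,s8,s9} ∉↓L; 2/2 deletions ∈↓L.
'72b': run [30, 22, 15, 3] end={s12,s21,s43} ∉↓L; 3/3 del acc.
'bss': N↓-sim [30, 29, 27, 9] end={s12,s13,s17,s21,s34,s40,s43,s8,s9} — reject; 3/3 deletions ∈↓L.
'bsb72': N↓-sim [30, 29, 27, 22, 12, 8] end={s12,s13,s17,s21,s34,s40,s43,s8} — reject; 5/5 single-dels accept.
4 obstructions.

min(Σ*\↓L) = [7s, 72b, bss, bsb72].


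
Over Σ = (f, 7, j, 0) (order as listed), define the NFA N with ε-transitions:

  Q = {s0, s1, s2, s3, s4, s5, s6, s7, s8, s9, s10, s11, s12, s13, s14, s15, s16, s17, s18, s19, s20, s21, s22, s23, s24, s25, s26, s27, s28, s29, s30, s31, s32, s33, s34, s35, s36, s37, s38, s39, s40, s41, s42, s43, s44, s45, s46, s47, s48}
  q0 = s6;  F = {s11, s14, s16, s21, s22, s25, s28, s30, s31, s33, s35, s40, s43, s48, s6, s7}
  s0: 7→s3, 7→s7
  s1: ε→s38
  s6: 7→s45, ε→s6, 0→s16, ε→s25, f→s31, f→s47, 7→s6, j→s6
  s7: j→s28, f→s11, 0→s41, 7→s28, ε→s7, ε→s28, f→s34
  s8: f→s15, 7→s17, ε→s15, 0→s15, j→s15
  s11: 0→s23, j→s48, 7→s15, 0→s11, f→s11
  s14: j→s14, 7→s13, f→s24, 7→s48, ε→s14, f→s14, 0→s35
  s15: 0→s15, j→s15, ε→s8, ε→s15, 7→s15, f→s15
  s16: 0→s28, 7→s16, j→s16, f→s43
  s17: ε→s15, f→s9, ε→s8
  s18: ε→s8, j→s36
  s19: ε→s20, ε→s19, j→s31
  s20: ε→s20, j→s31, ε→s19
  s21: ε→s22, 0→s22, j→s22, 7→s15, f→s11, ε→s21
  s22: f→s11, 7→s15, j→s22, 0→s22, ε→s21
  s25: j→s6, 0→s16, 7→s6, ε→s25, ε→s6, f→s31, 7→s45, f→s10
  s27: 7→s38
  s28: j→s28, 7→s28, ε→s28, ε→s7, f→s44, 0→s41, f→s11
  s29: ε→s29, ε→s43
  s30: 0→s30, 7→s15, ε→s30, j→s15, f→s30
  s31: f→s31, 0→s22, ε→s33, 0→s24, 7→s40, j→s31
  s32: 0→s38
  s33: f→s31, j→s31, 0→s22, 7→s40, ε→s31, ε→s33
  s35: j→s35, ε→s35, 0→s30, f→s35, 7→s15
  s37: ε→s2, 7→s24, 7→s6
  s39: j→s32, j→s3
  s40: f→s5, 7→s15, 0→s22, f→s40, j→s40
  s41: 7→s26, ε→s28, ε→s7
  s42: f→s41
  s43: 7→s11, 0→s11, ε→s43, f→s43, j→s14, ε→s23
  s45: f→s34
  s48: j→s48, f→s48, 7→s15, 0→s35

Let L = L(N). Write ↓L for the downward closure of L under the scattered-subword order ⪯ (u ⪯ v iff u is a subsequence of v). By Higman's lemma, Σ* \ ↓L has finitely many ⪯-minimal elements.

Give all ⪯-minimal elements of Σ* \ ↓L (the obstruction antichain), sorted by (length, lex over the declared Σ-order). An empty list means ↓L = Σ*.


min(Σ*\↓L) = [f77, f07, 00f7, 0fj00j].

|Q|=49, |F|=16, |δ|=133 (35 ε).
min D↑ (13 st, q0=0, F={7}): 0:f→1,7→0,j→0,0→2 1:f→1,7→3,j→1,0→4 2:f→5,7→2,j→2,0→6 3:f→3,7→7,j→3,0→4 4:f→8,7→7,j→4,0→4 5:f→5,7→8,j→9,0→8 6:f→8,7→6,j→6,0→6 7:f→7,7→7,j→7,0→7 8:f→8,7→7,j→10,0→8 9:f→9,7→10,j→9,0→11 10:f→10,7→7,j→10,0→11 11:f→11,7→7,j→11,0→12 12:f→12,7→7,j→7,0→12 [Hopcroft].
'f77': run [31, 23, 14, 4] end={s15,s17,s8,s9} rej; 3/3 del acc.
'f07': |S_i|=[31, 23, 12, 4] end={s15,s17,s8,s9} ∉↓L; 3/3 single-dels accept.
'00f7': run [31, 22, 17, 11, 4] end={s15,s17,s8,s9} — reject; 4/4 del acc.
'0fj00j': N↓-sim [31, 22, 15, 10, 6, 5, 4] end={s15,s17,s8,s9} rej; 6/6 del acc.
4 obstructions.


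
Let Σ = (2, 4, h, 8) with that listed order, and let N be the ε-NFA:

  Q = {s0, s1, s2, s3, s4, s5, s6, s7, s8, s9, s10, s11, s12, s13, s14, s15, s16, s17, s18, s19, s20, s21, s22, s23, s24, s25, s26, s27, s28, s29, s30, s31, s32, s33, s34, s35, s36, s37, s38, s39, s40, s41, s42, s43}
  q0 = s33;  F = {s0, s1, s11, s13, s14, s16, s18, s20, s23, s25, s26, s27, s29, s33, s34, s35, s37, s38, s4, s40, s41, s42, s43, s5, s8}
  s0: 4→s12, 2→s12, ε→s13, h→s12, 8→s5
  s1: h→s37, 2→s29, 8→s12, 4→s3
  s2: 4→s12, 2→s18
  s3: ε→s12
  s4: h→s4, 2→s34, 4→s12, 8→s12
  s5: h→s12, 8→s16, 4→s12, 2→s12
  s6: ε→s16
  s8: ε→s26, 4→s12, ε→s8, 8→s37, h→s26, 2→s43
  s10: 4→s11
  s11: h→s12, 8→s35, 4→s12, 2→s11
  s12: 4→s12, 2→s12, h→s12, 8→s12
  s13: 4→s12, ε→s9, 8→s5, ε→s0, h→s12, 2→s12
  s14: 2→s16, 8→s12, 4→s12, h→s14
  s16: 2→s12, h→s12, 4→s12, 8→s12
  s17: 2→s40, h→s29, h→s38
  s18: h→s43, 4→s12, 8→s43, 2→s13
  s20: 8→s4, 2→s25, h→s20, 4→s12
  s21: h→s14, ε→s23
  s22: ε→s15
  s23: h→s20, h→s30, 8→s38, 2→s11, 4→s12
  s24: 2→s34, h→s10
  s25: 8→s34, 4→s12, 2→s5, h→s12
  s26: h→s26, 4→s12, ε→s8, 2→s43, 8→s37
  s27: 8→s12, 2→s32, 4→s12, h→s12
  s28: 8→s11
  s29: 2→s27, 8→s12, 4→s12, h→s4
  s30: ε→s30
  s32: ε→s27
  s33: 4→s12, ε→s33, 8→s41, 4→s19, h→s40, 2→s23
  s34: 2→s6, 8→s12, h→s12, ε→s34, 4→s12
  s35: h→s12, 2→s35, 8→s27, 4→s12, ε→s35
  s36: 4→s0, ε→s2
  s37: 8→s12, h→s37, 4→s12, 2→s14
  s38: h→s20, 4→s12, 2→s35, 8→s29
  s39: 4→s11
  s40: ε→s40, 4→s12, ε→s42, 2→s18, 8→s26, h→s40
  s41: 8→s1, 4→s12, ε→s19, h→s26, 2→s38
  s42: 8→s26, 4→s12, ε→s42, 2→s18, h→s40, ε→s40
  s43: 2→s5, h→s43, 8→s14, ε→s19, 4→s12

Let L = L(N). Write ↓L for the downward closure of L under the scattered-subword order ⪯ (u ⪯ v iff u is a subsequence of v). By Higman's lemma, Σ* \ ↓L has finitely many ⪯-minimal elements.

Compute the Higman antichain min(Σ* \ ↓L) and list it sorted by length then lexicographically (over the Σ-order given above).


|Q|=44, |F|=25, |δ|=140 (22 ε).
min D↑ (23 st, q0=0, F={2}): 0:2→1,4→2,h→3,8→4 1:2→5,4→2,h→6,8→7 2:2→2,4→2,h→2,8→2 3:2→8,4→2,h→3,8→9 4:2→7,4→2,h→9,8→10 5:2→5,4→2,h→2,8→11 6:2→12,4→2,h→6,8→13 7:2→11,4→2,h→6,8→14 8:2→15,4→2,h→16,8→16 9:2→16,4→2,h→9,8→17 10:2→14,4→2,h→17,8→2 11:2→11,4→2,h→2,8→18 12:2→19,4→2,h→2,8→20 13:2→20,4→2,h→13,8→2 14:2→18,4→2,h→13,8→2 15:2→2,4→2,h→2,8→19 16:2→19,4→2,h→16,8→21 17:2→21,4→2,h→17,8→2 18:2→18,4→2,h→2,8→2 19:2→2,4→2,h→2,8→22 20:2→22,4→2,h→2,8→2 21:2→22,4→2,h→21,8→2 22:2→2,4→2,h→2,8→2 [Hopcroft].
'4': |S_i|=[32, 3] end={s12,s19,s3} ∉↓L; 1/1 single-dels accept.
'22h': N↓-sim [32, 23, 13, 1] end={s12} — reject; 3/3 deletions ∈↓L.
'888': N↓-sim [32, 22, 12, 1] end={s12} ∉↓L; 3/3 del acc.
'2h88': run [32, 23, 12, 6, 1] end={s12} ∉↓L; 4/4 single-dels accept.
'h222': run [32, 21, 13, 7, 1] end={s12} rej; 4/4 single-dels accept.
5 obstructions.

A = [4, 22h, 888, 2h88, h222].


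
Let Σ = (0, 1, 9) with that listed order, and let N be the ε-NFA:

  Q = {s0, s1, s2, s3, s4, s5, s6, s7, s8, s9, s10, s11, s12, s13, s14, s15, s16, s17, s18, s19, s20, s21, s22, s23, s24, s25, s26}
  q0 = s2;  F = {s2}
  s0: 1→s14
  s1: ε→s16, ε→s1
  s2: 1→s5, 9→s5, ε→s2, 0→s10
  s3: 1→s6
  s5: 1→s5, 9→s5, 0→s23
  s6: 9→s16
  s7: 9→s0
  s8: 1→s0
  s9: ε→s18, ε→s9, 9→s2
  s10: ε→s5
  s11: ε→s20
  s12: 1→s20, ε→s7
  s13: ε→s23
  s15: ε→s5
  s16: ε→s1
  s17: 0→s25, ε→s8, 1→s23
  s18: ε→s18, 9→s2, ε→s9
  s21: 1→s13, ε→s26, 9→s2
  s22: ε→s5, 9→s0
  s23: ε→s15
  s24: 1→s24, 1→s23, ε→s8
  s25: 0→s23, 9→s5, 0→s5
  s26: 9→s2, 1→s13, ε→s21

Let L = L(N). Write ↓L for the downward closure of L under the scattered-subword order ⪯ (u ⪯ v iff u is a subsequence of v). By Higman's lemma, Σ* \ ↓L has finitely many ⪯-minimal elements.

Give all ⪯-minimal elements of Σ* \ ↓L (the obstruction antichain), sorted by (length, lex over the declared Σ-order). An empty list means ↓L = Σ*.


A = [0, 1, 9].

|Q|=27, |F|=1, |δ|=45 (19 ε).
min D↑ (2 st, q0=0, F={1}): 0:0→1,1→1,9→1 1:0→1,1→1,9→1 (ε-aug+det+¬).
'0': N↓-sim [5, 4] end={s10,s15,s23,s5} ∉↓L; 1/1 single-dels accept.
'1': |S_i|=[5, 3] end={s15,s23,s5} — reject; 1/1 del acc.
'9': |S_i|=[5, 3] end={s15,s23,s5} rej; 1/1 single-dels accept.
3 words, ⪯-incomp.


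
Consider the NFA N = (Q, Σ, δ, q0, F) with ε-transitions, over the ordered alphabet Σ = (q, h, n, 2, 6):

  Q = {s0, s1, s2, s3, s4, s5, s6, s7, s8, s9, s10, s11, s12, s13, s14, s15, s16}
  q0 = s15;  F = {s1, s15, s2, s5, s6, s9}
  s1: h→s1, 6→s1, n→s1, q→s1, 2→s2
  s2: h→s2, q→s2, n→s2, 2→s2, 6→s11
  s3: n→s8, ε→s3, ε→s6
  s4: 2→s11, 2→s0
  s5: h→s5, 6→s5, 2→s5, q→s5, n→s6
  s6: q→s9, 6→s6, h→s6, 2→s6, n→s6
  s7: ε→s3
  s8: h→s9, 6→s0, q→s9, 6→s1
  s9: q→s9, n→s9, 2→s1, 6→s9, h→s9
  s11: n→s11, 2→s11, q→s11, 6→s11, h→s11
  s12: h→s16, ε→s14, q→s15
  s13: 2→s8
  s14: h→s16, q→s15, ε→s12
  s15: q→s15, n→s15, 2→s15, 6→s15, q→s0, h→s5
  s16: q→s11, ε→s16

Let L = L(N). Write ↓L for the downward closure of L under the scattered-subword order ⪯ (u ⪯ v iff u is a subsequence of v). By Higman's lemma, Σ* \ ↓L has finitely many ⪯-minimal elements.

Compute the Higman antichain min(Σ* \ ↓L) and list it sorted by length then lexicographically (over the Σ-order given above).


|Q|=17, |F|=6, |δ|=55 (6 ε).
min D↑ (7 st, q0=0, F={6}): 0:q→0,h→1,n→0,2→0,6→0 1:q→1,h→1,n→2,2→1,6→1 2:q→3,h→2,n→2,2→2,6→2 3:q→3,h→3,n→3,2→4,6→3 4:q→4,h→4,n→4,2→5,6→4 5:q→5,h→5,n→5,2→5,6→6 6:q→6,h→6,n→6,2→6,6→6 [Hopcroft].
'hnq226': N↓-sim [8, 6, 5, 4, 3, 2, 1] end={s11} — reject; 6/6 single-dels accept.
1 obstructions.

A = [hnq226].


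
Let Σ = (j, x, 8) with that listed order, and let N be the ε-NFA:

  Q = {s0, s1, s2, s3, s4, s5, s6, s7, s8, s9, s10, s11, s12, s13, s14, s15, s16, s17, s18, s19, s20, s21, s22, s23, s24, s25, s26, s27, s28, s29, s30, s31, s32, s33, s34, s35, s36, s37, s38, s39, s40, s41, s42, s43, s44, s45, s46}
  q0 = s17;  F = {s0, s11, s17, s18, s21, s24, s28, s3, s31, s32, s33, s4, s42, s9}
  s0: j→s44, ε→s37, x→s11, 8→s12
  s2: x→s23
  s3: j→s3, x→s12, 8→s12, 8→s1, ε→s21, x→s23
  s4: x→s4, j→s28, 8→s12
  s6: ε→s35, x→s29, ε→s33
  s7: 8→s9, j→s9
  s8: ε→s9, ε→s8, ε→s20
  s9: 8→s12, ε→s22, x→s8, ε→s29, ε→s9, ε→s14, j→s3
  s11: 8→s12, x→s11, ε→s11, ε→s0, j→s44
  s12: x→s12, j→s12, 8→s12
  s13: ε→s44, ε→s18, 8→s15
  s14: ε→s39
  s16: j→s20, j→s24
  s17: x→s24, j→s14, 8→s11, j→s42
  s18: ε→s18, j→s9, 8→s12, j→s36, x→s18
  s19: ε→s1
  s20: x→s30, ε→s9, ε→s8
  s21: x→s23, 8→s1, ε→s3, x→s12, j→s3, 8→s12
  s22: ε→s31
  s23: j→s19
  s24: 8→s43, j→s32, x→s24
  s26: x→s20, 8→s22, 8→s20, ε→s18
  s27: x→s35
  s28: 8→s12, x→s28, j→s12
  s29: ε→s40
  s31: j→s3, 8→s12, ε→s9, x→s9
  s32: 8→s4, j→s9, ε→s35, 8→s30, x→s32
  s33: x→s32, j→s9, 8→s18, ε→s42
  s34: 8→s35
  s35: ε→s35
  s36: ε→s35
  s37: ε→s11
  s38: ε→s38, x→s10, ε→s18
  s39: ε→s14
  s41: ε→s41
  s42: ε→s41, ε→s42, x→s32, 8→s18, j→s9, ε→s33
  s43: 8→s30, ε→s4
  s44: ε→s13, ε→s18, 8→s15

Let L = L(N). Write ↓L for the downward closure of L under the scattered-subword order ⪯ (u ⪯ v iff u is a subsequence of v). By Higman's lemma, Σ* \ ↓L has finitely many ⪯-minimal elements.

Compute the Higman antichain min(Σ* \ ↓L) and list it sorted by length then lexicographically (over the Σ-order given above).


|Q|=47, |F|=14, |δ|=109 (40 ε).
min D↑ (11 st, q0=0, F={8}): 0:j→1,x→2,8→3 1:j→4,x→5,8→6 2:j→5,x→2,8→7 3:j→6,x→3,8→8 4:j→9,x→4,8→8 5:j→4,x→5,8→7 6:j→4,x→6,8→8 7:j→10,x→7,8→8 8:j→8,x→8,8→8 9:j→9,x→8,8→8 10:j→8,x→10,8→8 (ε-aug+det+¬).
'88': N↓-sim [34, 28, 4] end={s1,s12,s15,s30} rej; 2/2 deletions ∈↓L.
'jj8': |S_i|=[34, 28, 19, 2] end={s1,s12} ∉↓L; 3/3 single-dels accept.
'jjjx': run [34, 28, 19, 6, 4] end={s1,s12,s19,s23} — reject; 4/4 deletions ∈↓L.
'x8jj': N↓-sim [34, 30, 7, 2, 1] end={s12} ∉↓L; 4/4 deletions ∈↓L.
4 words, ⪯-incomp.

min(Σ*\↓L) = [88, jj8, jjjx, x8jj].


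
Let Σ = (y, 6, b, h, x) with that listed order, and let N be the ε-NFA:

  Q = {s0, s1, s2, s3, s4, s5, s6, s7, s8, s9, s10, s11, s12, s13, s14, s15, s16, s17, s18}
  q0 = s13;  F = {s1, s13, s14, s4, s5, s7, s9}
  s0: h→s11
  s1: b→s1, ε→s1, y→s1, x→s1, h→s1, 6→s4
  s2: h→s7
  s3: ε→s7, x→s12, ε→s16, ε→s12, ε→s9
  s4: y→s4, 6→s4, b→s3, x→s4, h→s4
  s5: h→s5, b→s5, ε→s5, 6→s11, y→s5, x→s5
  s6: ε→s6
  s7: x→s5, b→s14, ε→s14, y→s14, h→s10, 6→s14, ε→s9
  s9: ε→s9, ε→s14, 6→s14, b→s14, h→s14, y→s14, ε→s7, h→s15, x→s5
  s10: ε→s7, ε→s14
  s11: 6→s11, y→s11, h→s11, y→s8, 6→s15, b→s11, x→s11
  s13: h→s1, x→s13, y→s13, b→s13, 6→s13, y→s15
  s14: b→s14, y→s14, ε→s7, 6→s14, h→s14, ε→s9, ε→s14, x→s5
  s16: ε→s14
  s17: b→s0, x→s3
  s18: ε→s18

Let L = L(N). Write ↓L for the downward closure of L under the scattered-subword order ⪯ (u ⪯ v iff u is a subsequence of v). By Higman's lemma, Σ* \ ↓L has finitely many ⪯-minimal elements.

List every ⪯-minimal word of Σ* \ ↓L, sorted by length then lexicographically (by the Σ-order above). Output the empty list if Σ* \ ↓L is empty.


|Q|=19, |F|=7, |δ|=68 (19 ε).
min D↑ (6 st, q0=0, F={5}): 0:y→0,6→0,b→0,h→1,x→0 1:y→1,6→2,b→1,h→1,x→1 2:y→2,6→2,b→3,h→2,x→2 3:y→3,6→3,b→3,h→3,x→4 4:y→4,6→5,b→4,h→4,x→4 5:y→5,6→5,b→5,h→5,x→5 (ε-aug+det+¬).
'h6bx6': N↓-sim [14, 13, 12, 11, 5, 3] end={s11,s15,s8} — reject; 5/5 deletions ∈↓L.
1 minimals (antichain).

min(Σ*\↓L) = [h6bx6].


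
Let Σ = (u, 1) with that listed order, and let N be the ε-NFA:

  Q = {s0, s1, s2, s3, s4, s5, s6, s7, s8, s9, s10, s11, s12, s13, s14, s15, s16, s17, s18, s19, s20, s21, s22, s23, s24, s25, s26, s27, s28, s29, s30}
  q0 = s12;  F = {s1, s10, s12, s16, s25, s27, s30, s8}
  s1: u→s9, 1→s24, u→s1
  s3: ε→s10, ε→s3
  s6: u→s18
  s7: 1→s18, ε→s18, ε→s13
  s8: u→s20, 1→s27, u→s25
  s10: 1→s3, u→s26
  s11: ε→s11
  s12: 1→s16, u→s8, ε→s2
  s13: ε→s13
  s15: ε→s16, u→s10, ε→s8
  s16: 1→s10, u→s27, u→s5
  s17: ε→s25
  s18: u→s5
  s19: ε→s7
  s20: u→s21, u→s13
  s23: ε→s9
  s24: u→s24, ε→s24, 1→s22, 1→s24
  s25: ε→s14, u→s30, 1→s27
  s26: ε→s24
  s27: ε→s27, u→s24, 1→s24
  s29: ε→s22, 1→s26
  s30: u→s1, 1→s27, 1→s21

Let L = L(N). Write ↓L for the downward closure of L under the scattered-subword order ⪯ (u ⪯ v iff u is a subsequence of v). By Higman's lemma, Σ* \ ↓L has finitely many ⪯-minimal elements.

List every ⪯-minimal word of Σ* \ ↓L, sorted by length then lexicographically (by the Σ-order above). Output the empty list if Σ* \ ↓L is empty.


A = [u1u, u11, 1uu, 1u1, 11u, uuuu1].

|Q|=31, |F|=8, |δ|=47 (17 ε).
min D↑ (9 st, q0=0, F={7}): 0:u→1,1→2 1:u→3,1→4 2:u→4,1→5 3:u→6,1→4 4:u→7,1→7 5:u→7,1→5 6:u→8,1→4 7:u→7,1→7 8:u→8,1→7.
'u1u': run [19, 14, 4, 2] end={s22,s24} — reject; 3/3 del acc.
'u11': run [19, 14, 4, 2] end={s22,s24} ∉↓L; 3/3 del acc.
'1uu': |S_i|=[19, 9, 5, 2] end={s22,s24} — reject; 3/3 single-dels accept.
'1u1': N↓-sim [19, 9, 5, 2] end={s22,s24} ∉↓L; 3/3 single-dels accept.
'11u': run [19, 9, 5, 3] end={s22,s24,s26} rej; 3/3 deletions ∈↓L.
'uuuu1': N↓-sim [19, 14, 11, 8, 4, 2] end={s22,s24} — reject; 5/5 del acc.
6 obstructions.


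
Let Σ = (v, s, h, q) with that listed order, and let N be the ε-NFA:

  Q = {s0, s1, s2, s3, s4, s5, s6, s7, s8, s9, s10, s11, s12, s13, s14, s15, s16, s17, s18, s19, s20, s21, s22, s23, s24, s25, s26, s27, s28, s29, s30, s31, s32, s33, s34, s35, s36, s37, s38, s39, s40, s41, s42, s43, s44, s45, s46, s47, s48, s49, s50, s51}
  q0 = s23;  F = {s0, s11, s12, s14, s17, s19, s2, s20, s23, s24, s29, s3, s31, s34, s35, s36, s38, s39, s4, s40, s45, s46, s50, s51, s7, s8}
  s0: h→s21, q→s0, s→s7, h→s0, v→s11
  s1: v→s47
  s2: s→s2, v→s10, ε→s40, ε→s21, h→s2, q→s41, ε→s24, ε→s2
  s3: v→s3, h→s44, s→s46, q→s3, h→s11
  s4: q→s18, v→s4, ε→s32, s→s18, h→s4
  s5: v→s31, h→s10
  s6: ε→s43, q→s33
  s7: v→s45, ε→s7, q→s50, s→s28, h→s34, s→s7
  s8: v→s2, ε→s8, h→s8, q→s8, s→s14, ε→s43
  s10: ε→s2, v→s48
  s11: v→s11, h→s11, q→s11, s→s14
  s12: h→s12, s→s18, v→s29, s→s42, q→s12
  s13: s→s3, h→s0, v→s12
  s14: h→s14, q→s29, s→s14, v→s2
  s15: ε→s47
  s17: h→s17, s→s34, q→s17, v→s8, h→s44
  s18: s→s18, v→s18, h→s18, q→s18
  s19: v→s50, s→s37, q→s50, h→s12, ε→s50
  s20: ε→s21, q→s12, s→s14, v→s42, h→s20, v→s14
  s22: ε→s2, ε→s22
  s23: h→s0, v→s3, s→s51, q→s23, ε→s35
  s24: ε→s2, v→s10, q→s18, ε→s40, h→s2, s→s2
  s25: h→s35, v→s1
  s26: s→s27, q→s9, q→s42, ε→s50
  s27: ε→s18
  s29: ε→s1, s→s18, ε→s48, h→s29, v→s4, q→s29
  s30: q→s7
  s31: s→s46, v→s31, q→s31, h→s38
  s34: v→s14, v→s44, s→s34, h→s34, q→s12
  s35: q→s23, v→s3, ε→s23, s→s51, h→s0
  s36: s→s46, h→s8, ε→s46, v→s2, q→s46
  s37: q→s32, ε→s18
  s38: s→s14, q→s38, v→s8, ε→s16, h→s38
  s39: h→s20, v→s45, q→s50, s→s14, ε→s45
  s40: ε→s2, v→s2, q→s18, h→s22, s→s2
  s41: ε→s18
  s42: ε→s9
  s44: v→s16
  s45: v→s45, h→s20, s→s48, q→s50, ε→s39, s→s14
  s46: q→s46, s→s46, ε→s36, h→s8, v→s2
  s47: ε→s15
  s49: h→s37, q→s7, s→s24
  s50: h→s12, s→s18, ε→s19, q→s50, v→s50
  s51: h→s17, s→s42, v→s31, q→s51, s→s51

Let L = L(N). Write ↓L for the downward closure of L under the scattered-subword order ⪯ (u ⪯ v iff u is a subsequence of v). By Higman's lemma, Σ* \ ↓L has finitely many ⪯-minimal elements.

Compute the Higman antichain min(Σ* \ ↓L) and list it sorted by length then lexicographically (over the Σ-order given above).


min(Σ*\↓L) = [vsvq, hsqs, shvvq].

|Q|=52, |F|=26, |δ|=170 (34 ε).
min D↑ (21 st, q0=0, F={16}): 0:v→1,s→2,h→3,q→0 1:v→1,s→4,h→5,q→1 2:v→6,s→2,h→7,q→2 3:v→5,s→8,h→3,q→3 4:v→9,s→4,h→10,q→4 5:v→5,s→11,h→5,q→5 6:v→6,s→4,h→12,q→6 7:v→10,s→13,h→7,q→7 8:v→14,s→8,h→13,q→15 9:v→9,s→9,h→9,q→16 10:v→9,s→11,h→10,q→10 11:v→9,s→11,h→11,q→17 12:v→10,s→11,h→12,q→12 13:v→11,s→13,h→13,q→18 14:v→14,s→11,h→19,q→15 15:v→15,s→16,h→18,q→15 16:v→16,s→16,h→16,q→16 17:v→20,s→16,h→17,q→17 18:v→17,s→16,h→18,q→18 19:v→11,s→11,h→19,q→18 20:v→20,s→16,h→20,q→16 [Hopcroft].
'vsvq': N↓-sim [43, 35, 23, 13, 2] end={s18,s41} ∉↓L; 4/4 deletions ∈↓L.
'hsqs': |S_i|=[43, 36, 30, 15, 5] end={s18,s32,s37,s42,s9} rej; 4/4 single-dels accept.
'shvvq': N↓-sim [43, 38, 27, 22, 14, 2] end={s18,s41} rej; 5/5 single-dels accept.
3 words, ⪯-incomp.


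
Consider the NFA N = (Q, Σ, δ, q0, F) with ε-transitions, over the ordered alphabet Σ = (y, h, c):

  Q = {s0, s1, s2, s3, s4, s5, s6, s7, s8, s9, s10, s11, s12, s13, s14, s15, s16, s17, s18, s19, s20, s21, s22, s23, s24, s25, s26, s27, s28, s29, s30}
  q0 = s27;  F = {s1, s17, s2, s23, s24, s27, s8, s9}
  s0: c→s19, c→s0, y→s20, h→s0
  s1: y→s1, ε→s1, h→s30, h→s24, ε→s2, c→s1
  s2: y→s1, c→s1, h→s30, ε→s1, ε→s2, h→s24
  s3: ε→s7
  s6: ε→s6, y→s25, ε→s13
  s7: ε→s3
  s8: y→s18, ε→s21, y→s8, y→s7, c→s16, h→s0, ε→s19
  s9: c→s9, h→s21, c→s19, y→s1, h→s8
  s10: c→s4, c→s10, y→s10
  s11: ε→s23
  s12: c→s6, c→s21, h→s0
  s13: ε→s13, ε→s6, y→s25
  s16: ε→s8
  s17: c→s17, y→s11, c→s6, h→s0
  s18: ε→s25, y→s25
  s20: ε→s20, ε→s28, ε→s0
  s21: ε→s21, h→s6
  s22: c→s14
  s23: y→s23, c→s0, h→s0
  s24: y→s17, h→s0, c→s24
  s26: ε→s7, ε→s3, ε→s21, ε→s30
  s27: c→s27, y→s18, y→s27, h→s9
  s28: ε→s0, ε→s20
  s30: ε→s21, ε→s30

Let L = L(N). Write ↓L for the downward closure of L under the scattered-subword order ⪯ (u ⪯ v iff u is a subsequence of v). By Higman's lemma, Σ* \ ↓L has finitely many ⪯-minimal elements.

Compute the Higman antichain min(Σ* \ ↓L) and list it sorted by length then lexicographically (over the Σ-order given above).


|Q|=31, |F|=8, |δ|=74 (27 ε).
min D↑ (8 st, q0=0, F={5}): 0:y→0,h→1,c→0 1:y→2,h→3,c→1 2:y→2,h→4,c→2 3:y→3,h→5,c→3 4:y→6,h→5,c→4 5:y→5,h→5,c→5 6:y→7,h→5,c→6 7:y→7,h→5,c→5.
'hhh': |S_i|=[22, 21, 18, 7] end={s0,s13,s19,s20,s25,s28,s6} rej; 3/3 single-dels accept.
'hyhyyc': N↓-sim [22, 21, 20, 13, 10, 7, 4] end={s0,s19,s20,s28} rej; 6/6 deletions ∈↓L.
2 obstructions.

min(Σ*\↓L) = [hhh, hyhyyc].


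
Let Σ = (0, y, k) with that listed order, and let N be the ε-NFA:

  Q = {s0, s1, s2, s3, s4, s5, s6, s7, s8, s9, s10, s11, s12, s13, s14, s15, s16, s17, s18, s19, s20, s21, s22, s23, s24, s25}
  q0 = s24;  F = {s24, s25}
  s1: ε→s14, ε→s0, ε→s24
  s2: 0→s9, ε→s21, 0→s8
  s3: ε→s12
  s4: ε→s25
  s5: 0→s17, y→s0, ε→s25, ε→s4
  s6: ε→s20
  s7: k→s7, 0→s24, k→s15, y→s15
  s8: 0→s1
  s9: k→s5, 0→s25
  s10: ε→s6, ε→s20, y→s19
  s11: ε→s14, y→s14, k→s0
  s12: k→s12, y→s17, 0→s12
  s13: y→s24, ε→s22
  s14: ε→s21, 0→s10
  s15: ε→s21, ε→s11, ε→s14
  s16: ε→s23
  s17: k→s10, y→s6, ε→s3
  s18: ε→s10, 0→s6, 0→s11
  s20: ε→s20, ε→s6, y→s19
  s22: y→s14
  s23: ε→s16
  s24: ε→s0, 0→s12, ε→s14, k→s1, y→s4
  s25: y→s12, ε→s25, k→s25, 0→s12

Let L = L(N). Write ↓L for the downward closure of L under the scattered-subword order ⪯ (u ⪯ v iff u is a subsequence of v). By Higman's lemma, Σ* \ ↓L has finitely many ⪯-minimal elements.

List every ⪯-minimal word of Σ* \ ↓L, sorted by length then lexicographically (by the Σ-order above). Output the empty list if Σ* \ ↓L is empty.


min(Σ*\↓L) = [0, yy].

|Q|=26, |F|=2, |δ|=57 (26 ε).
min D↑ (3 st, q0=0, F={1}): 0:0→1,y→2,k→0 1:0→1,y→1,k→1 2:0→1,y→1,k→2 [Hopcroft].
'0': run [14, 7] end={s10,s12,s17,s19,s20,s3,s6} ∉↓L; 1/1 single-dels accept.
'yy': |S_i|=[14, 9, 7] end={s10,s12,s17,s19,s20,s3,s6} ∉↓L; 2/2 del acc.
2 obstructions.


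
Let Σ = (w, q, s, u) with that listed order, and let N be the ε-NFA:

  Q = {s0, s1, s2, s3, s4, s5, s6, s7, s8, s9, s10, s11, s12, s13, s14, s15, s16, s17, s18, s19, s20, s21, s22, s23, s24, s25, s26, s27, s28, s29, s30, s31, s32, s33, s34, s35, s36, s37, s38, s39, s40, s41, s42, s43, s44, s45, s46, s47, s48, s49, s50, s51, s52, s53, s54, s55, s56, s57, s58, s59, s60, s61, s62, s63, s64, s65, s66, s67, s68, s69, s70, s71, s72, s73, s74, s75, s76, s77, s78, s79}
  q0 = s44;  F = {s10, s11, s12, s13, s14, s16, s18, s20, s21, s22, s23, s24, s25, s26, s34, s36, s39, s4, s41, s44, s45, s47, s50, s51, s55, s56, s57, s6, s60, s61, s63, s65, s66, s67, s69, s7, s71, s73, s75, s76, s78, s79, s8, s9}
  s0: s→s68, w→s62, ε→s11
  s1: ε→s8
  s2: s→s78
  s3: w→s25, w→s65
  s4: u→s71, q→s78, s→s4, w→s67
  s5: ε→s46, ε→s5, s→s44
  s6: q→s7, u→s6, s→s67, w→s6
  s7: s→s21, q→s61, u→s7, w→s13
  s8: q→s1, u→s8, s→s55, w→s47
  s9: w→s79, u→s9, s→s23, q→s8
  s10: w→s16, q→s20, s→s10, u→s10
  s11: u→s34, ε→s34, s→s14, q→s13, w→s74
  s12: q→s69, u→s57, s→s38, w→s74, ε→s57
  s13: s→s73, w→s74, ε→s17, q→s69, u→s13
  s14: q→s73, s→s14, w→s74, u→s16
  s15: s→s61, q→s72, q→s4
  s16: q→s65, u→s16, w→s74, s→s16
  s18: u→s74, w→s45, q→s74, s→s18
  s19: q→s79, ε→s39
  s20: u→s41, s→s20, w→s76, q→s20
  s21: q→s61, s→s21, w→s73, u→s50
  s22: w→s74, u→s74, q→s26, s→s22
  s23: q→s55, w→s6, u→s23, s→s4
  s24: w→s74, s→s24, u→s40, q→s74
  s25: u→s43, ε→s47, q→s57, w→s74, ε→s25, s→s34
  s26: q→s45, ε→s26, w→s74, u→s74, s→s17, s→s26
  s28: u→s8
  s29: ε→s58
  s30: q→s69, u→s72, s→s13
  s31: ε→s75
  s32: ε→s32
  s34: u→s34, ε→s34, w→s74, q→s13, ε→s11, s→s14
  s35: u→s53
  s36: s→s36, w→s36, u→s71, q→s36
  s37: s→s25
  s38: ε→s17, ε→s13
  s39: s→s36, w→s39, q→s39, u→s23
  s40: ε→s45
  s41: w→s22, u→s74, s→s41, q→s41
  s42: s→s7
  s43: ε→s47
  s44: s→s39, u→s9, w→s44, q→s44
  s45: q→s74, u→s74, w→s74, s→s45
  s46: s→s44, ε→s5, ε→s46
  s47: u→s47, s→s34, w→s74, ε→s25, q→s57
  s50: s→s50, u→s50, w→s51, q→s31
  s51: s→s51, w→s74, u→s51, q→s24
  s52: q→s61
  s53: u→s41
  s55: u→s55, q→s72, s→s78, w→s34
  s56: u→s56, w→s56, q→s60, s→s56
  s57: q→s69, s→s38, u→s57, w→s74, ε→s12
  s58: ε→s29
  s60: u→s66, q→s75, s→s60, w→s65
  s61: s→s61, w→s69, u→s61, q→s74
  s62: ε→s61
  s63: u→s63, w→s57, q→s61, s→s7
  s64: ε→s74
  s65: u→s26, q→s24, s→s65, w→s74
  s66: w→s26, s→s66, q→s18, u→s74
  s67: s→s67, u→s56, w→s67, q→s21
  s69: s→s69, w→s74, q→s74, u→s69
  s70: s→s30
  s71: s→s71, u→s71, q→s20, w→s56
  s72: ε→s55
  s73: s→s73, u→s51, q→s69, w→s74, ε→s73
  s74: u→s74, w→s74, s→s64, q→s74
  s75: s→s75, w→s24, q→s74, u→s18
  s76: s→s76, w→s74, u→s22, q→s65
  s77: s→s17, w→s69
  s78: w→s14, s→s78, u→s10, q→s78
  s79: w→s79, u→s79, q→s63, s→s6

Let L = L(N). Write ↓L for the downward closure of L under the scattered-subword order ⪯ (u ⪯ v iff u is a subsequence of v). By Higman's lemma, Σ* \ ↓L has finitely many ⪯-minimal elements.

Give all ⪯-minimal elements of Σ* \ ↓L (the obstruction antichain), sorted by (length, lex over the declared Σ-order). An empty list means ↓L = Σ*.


Antichain: [uqww, uwqqq, ssuquu].

|Q|=80, |F|=44, |δ|=233 (29 ε).
min D↑ (42 st, q0=0, F={21}): 0:w→0,q→0,s→1,u→2 1:w→1,q→1,s→3,u→4 2:w→5,q→6,s→4,u→2 3:w→3,q→3,s→3,u→7 4:w→8,q→9,s→10,u→4 5:w→5,q→11,s→8,u→5 6:w→12,q→6,s→9,u→6 7:w→13,q→14,s→7,u→7 8:w→8,q→15,s→16,u→8 9:w→17,q→9,s→18,u→9 10:w→16,q→18,s→10,u→7 11:w→19,q→20,s→15,u→11 12:w→21,q→19,s→17,u→12 13:w→13,q→22,s→13,u→13 14:w→23,q→14,s→14,u→24 15:w→25,q→20,s→26,u→15 16:w→16,q→26,s→16,u→13 17:w→21,q→25,s→27,u→17 18:w→27,q→18,s→18,u→28 19:w→21,q→29,s→25,u→19 20:w→29,q→21,s→20,u→20 21:w→21,q→21,s→21,u→21 22:w→30,q→31,s→22,u→32 23:w→21,q→30,s→23,u→33 24:w→33,q→24,s→24,u→21 25:w→21,q→29,s→34,u→25 26:w→34,q→20,s→26,u→35 27:w→21,q→34,s→27,u→36 28:w→36,q→14,s→28,u→28 29:w→21,q→21,s→29,u→29 30:w→21,q→37,s→30,u→38 31:w→37,q→21,s→31,u→39 32:w→38,q→39,s→32,u→21 33:w→21,q→38,s→33,u→21 34:w→21,q→29,s→34,u→40 35:w→40,q→31,s→35,u→35 36:w→21,q→30,s→36,u→36 37:w→21,q→21,s→37,u→41 38:w→21,q→41,s→38,u→21 39:w→41,q→21,s→39,u→21 40:w→21,q→37,s→40,u→40 41:w→21,q→21,s→41,u→21 (ε-aug+det+¬).
'uqww': N↓-sim [53, 50, 42, 24, 2] end={s64,s74} — reject; 4/4 del acc.
'uwqqq': |S_i|=[53, 50, 38, 25, 10, 2] end={s64,s74} ∉↓L; 5/5 del acc.
'ssuquu': N↓-sim [53, 42, 32, 25, 17, 10, 2] end={s64,s74} ∉↓L; 6/6 deletions ∈↓L.
3 minimals (antichain).


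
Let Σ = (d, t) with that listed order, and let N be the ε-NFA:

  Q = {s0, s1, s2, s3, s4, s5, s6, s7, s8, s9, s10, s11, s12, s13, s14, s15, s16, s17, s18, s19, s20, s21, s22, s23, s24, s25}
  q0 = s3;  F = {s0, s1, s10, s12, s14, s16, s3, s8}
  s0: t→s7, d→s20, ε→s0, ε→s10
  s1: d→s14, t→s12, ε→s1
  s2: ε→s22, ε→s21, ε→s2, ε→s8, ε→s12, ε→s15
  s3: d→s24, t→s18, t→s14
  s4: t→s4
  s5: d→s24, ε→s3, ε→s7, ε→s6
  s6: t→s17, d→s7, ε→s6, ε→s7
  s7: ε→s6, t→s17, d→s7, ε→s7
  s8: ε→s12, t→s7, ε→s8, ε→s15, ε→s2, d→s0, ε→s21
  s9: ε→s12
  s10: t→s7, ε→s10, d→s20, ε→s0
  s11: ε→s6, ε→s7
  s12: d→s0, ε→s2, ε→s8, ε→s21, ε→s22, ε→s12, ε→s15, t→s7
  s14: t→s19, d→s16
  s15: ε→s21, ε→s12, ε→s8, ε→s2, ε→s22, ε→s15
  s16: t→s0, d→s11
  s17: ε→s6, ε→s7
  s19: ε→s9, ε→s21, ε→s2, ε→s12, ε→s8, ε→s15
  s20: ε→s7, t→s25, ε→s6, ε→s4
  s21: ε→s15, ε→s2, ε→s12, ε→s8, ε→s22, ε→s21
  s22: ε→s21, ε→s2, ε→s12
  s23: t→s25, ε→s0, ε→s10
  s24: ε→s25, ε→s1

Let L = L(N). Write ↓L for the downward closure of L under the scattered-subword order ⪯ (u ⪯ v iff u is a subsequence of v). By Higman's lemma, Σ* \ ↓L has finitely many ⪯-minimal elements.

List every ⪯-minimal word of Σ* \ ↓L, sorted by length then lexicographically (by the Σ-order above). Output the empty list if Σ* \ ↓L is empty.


Antichain: [dtt, tdd, ttt, dddd].

|Q|=26, |F|=8, |δ|=87 (62 ε).
min D↑ (7 st, q0=0, F={6}): 0:d→1,t→2 1:d→2,t→3 2:d→4,t→3 3:d→5,t→6 4:d→6,t→5 5:d→6,t→6 6:d→6,t→6 [Hopcroft].
'dtt': N↓-sim [23, 21, 16, 5] end={s17,s25,s4,s6,s7} rej; 3/3 deletions ∈↓L.
'tdd': N↓-sim [23, 20, 10, 7] end={s11,s17,s20,s25,s4,s6,s7} ∉↓L; 3/3 single-dels accept.
'ttt': |S_i|=[23, 20, 16, 5] end={s17,s25,s4,s6,s7} — reject; 3/3 del acc.
'dddd': run [23, 21, 19, 10, 7] end={s11,s17,s20,s25,s4,s6,s7} ∉↓L; 4/4 del acc.
4 obstructions.


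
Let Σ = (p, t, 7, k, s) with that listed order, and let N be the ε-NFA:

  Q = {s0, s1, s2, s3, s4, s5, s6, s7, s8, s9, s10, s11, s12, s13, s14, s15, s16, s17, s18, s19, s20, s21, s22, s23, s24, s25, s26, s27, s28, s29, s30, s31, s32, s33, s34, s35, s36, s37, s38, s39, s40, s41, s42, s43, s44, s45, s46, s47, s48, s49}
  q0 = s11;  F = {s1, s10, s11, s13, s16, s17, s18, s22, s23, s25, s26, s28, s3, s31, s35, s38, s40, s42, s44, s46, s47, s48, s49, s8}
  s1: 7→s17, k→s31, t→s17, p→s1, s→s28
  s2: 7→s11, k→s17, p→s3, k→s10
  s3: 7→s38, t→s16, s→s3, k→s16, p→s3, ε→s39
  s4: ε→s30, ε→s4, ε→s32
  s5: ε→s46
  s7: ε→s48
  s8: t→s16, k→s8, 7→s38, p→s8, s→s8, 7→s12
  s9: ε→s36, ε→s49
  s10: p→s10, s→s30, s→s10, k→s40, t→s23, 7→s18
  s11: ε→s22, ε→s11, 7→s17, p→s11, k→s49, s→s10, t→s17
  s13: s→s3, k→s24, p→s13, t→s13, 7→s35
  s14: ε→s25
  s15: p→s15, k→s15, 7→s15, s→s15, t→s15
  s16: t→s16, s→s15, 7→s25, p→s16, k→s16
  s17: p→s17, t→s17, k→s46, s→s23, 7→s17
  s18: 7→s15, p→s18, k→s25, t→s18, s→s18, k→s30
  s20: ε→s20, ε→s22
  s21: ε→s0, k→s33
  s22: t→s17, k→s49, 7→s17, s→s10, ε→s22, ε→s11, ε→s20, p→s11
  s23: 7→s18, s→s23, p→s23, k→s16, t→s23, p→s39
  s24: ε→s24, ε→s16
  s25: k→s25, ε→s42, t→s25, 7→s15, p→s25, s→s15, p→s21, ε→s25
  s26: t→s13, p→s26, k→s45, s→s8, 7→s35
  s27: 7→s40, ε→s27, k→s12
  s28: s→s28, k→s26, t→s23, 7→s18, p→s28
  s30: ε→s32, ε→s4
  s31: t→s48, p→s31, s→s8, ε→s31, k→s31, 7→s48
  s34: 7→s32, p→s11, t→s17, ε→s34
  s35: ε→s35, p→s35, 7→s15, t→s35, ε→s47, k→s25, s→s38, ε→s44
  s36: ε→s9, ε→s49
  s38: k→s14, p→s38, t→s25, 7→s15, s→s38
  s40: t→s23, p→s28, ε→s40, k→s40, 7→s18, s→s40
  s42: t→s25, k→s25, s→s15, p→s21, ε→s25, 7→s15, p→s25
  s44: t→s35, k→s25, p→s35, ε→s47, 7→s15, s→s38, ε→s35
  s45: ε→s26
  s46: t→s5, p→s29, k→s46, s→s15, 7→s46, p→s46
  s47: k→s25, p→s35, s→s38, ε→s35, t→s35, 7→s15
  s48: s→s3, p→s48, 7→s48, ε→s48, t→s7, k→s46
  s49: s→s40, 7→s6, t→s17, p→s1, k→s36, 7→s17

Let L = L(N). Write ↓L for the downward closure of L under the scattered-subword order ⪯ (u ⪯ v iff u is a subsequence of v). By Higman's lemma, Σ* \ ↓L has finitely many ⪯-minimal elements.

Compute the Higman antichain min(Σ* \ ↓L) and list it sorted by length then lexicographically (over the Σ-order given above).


|Q|=50, |F|=24, |δ|=181 (38 ε).
min D↑ (21 st, q0=0, F={9}): 0:p→0,t→1,7→1,k→2,s→3 1:p→1,t→1,7→1,k→4,s→5 2:p→6,t→1,7→1,k→2,s→7 3:p→3,t→5,7→8,k→7,s→3 4:p→4,t→4,7→4,k→4,s→9 5:p→5,t→5,7→8,k→10,s→5 6:p→6,t→1,7→1,k→11,s→12 7:p→12,t→5,7→8,k→7,s→7 8:p→8,t→8,7→9,k→13,s→8 9:p→9,t→9,7→9,k→9,s→9 10:p→10,t→10,7→13,k→10,s→9 11:p→11,t→14,7→14,k→11,s→15 12:p→12,t→5,7→8,k→16,s→12 13:p→13,t→13,7→9,k→13,s→9 14:p→14,t→14,7→14,k→4,s→17 15:p→15,t→10,7→18,k→15,s→15 16:p→16,t→19,7→20,k→16,s→15 17:p→17,t→10,7→18,k→10,s→17 18:p→18,t→13,7→9,k→13,s→18 19:p→19,t→19,7→20,k→10,s→17 20:p→20,t→20,7→9,k→13,s→18 [Hopcroft].
'tks': |S_i|=[43, 27, 15, 1] end={s15} rej; 3/3 deletions ∈↓L.
'7ks': |S_i|=[43, 27, 14, 1] end={s15} rej; 3/3 del acc.
's77': |S_i|=[43, 28, 16, 1] end={s15} ∉↓L; 3/3 del acc.
'kpksts': run [43, 39, 34, 29, 13, 7, 1] end={s15} — reject; 6/6 del acc.
4 words, ⪯-incomp.

A = [tks, 7ks, s77, kpksts].


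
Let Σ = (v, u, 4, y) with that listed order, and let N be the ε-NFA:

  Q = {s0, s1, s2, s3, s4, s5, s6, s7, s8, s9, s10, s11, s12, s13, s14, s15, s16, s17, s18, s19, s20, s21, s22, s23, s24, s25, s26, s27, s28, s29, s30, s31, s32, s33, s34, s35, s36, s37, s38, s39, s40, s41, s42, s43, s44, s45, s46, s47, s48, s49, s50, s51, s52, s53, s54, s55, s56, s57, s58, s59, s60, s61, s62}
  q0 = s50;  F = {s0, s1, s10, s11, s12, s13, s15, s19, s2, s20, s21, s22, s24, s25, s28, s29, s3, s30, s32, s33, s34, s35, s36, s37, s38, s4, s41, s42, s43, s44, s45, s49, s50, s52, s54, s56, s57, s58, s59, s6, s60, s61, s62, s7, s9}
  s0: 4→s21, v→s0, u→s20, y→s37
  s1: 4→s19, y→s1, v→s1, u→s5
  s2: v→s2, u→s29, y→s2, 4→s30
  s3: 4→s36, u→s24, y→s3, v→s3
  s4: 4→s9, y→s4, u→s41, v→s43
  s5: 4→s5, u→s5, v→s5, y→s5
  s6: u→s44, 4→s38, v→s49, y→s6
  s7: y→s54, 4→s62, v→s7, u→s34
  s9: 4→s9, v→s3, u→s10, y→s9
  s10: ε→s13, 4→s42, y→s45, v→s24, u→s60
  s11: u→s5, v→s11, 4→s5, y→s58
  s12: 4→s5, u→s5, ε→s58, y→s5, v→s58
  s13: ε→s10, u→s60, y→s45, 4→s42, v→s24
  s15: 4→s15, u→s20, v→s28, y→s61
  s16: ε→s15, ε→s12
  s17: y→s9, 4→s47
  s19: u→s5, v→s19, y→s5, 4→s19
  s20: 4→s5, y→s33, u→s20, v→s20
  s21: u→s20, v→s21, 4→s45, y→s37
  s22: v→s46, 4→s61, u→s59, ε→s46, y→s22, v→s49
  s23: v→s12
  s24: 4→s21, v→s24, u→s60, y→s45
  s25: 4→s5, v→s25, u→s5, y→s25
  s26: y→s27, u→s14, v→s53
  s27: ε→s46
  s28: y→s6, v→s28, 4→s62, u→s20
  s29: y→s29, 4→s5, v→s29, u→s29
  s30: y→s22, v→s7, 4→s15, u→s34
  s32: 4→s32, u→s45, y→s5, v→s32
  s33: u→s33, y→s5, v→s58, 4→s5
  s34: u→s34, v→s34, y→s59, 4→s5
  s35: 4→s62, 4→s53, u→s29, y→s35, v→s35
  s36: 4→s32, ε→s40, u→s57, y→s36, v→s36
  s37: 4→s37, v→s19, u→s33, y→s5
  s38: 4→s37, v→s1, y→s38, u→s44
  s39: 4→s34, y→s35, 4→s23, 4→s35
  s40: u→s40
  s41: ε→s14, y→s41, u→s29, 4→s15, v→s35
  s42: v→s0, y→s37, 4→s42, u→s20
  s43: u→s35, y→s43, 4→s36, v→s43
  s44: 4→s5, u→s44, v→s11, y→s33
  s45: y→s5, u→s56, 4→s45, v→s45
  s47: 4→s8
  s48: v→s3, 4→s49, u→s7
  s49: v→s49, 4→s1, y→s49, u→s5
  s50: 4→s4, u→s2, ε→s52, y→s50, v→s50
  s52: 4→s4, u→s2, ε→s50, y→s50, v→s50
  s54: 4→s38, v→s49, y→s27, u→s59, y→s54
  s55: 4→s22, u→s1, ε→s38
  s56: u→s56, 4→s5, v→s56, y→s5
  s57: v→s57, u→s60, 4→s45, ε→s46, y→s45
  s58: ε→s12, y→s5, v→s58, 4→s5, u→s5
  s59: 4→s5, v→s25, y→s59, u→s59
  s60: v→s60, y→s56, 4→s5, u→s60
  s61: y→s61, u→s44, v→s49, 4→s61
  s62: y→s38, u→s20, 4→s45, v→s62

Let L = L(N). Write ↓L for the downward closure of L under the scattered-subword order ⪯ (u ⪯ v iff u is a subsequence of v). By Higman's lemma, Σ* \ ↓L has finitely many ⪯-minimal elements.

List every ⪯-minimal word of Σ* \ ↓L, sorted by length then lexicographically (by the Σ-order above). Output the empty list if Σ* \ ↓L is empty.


min(Σ*\↓L) = [uu4, u4yvu, 4v44y, 44uyy].

|Q|=63, |F|=45, |δ|=218 (14 ε).
min D↑ (43 st, q0=0, F={8}): 0:v→0,u→1,4→2,y→0 1:v→1,u→3,4→4,y→1 2:v→5,u→6,4→7,y→2 3:v→3,u→3,4→8,y→3 4:v→9,u→10,4→11,y→12 5:v→5,u→13,4→14,y→5 6:v→13,u→3,4→11,y→6 7:v→15,u→16,4→7,y→7 8:v→8,u→8,4→8,y→8 9:v→9,u→10,4→17,y→18 10:v→10,u→10,4→8,y→19 11:v→20,u→21,4→11,y→22 12:v→23,u→19,4→22,y→12 13:v→13,u→3,4→17,y→13 14:v→14,u→24,4→25,y→14 15:v→15,u→26,4→14,y→15 16:v→26,u→27,4→28,y→29 17:v→17,u→21,4→29,y→30 18:v→23,u→19,4→30,y→18 19:v→31,u→19,4→8,y→19 20:v→20,u→21,4→17,y→32 21:v→21,u→21,4→8,y→33 22:v→23,u→34,4→22,y→22 23:v→23,u→8,4→35,y→23 24:v→24,u→27,4→29,y→29 25:v→25,u→29,4→25,y→8 26:v→26,u→27,4→36,y→29 27:v→27,u→27,4→8,y→37 28:v→38,u→21,4→28,y→39 29:v→29,u→37,4→29,y→8 30:v→35,u→34,4→39,y→30 31:v→31,u→8,4→8,y→31 32:v→23,u→34,4→30,y→32 33:v→40,u→33,4→8,y→8 34:v→41,u→34,4→8,y→33 35:v→35,u→8,4→42,y→35 36:v→36,u→21,4→29,y→39 37:v→37,u→37,4→8,y→8 38:v→38,u→21,4→36,y→39 39:v→42,u→33,4→39,y→8 40:v→40,u→8,4→8,y→8 41:v→41,u→8,4→8,y→40 42:v→42,u→8,4→42,y→8 (ε-aug+det+¬).
'uu4': |S_i|=[51, 43, 14, 1] end={s5} — reject; 3/3 del acc.
'u4yvu': |S_i|=[51, 43, 32, 19, 9, 1] end={s5} ∉↓L; 5/5 del acc.
'4v44y': run [51, 48, 37, 22, 9, 1] end={s5} — reject; 5/5 deletions ∈↓L.
'44uyy': |S_i|=[51, 48, 34, 21, 8, 1] end={s5} rej; 5/5 del acc.
4 words, ⪯-incomp.
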